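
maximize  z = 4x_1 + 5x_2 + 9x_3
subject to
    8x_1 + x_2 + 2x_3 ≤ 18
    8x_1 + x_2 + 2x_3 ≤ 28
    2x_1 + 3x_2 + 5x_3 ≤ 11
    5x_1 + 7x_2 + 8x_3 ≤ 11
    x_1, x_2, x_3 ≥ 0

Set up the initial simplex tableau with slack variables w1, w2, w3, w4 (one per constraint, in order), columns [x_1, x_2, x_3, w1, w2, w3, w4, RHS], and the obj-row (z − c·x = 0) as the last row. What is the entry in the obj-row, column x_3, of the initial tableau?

-9

The obj-row carries the negated objective coefficients: the x_3 entry is -9.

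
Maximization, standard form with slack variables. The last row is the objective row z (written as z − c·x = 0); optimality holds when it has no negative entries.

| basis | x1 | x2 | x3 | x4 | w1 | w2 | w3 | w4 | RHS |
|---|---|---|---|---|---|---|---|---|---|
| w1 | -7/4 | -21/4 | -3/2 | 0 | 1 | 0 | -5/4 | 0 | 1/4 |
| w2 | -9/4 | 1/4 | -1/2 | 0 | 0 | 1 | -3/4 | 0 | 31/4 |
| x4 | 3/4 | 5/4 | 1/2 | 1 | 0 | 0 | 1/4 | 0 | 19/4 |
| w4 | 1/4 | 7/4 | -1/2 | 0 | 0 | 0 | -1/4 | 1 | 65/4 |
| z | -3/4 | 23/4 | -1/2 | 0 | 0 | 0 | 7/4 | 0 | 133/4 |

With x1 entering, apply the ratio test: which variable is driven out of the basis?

Column x1 entries and ratios — w1: -7/4 ≤ 0, skip; w2: -9/4 ≤ 0, skip; x4: (19/4)/(3/4) = 19/3; w4: (65/4)/(1/4) = 65.
Smallest ratio is 19/3 in the row of x4, so x4 leaves.

x4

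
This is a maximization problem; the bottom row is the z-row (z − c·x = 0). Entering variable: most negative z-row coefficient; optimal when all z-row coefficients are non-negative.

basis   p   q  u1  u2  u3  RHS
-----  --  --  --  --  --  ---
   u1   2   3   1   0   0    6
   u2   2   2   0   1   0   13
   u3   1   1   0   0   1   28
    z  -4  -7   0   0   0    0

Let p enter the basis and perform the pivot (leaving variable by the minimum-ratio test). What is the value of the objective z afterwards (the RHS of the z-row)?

12

Ratio test on column p — row 1: 6/2 = 3; row 2: 13/2 = 13/2; row 3: 28/1 = 28. Minimum is 3 at row 1 (u1 leaves); pivot element 2.
Pivot on row 1; the z-row RHS becomes 0 − (-4)·3 = 12.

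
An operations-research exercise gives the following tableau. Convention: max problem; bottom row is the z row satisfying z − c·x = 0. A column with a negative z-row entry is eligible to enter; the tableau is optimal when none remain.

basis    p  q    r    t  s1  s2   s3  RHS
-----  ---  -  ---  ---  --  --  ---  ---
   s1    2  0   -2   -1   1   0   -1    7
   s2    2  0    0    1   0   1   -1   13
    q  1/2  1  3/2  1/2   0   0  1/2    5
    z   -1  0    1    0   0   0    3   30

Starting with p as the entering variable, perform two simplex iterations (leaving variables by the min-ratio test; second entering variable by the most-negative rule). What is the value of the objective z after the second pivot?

35

Ratio test on column p — row 1: 7/2 = 7/2; row 2: 13/2 = 13/2; row 3: 5/(1/2) = 10. Minimum is 7/2 at row 1 (s1 leaves); pivot element 2.
Pivot on row 1; the z-row RHS becomes 30 − (-1)·(7/2) = 67/2.
Next entering variable (most negative z-row entry -1/2): t.
Ratio test on column t — row 1: entry -1/2 ≤ 0; row 2: 6/2 = 3; row 3: (13/4)/(3/4) = 13/3. Minimum is 3 at row 2 (s2 leaves); pivot element 2.
After the second pivot the z-row RHS is 67/2 − (-1/2)·3 = 35.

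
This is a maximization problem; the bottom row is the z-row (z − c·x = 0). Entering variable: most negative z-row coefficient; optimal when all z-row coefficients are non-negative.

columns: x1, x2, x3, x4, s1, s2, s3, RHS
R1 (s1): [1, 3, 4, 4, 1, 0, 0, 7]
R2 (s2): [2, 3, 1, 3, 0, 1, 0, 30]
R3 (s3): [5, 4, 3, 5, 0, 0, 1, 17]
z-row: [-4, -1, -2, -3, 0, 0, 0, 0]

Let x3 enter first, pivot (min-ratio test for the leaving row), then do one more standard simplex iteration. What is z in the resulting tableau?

Ratio test on column x3 — row 1: 7/4 = 7/4; row 2: 30/1 = 30; row 3: 17/3 = 17/3. Minimum is 7/4 at row 1 (s1 leaves); pivot element 4.
Pivot on row 1; the z-row RHS becomes 0 − (-2)·(7/4) = 7/2.
Next entering variable (most negative z-row entry -7/2): x1.
Ratio test on column x1 — row 1: (7/4)/(1/4) = 7; row 2: (113/4)/(7/4) = 113/7; row 3: (47/4)/(17/4) = 47/17. Minimum is 47/17 at row 3 (s3 leaves); pivot element 17/4.
After the second pivot the z-row RHS is 7/2 − (-7/2)·(47/17) = 224/17.

224/17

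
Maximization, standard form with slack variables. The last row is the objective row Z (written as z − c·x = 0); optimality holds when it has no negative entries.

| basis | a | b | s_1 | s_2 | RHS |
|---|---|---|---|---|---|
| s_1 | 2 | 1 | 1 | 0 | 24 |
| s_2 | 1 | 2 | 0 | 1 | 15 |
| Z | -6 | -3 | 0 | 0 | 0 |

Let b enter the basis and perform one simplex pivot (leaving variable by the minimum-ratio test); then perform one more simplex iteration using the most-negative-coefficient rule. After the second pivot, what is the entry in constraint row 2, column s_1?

Ratio test on column b — row 1: 24/1 = 24; row 2: 15/2 = 15/2. Minimum is 15/2 at row 2 (s_2 leaves); pivot element 2.
Divide row 2 by 2; eliminate column b from the other rows.
Second iteration: most negative Z-row entry is -9/2 in column a, so a enters.
Ratio test on column a — row 1: (33/2)/(3/2) = 11; row 2: (15/2)/(1/2) = 15. Minimum is 11 at row 1 (s_1 leaves); pivot element 3/2.
Divide row 1 by 3/2; eliminate column a from the other rows.
After both pivots, the entry at constraint row 2, column s_1 is -1/3.

-1/3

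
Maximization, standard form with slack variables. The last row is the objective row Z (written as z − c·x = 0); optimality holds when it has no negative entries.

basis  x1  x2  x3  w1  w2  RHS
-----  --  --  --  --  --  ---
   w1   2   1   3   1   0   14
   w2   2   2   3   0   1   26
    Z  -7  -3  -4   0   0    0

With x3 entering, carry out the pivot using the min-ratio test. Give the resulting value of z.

Ratio test on column x3 — row 1: 14/3 = 14/3; row 2: 26/3 = 26/3. Minimum is 14/3 at row 1 (w1 leaves); pivot element 3.
Pivot on row 1; the Z-row RHS becomes 0 − (-4)·(14/3) = 56/3.

56/3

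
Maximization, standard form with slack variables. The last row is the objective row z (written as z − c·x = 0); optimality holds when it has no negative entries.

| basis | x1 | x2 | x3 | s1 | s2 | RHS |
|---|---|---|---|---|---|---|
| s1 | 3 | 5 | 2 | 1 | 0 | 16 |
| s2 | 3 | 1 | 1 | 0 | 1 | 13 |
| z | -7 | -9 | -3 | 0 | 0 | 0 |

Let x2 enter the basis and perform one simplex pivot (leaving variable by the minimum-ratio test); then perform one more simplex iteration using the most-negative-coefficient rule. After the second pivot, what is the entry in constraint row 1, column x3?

1/4

Ratio test on column x2 — row 1: 16/5 = 16/5; row 2: 13/1 = 13. Minimum is 16/5 at row 1 (s1 leaves); pivot element 5.
Divide row 1 by 5; eliminate column x2 from the other rows.
Second iteration: most negative z-row entry is -8/5 in column x1, so x1 enters.
Ratio test on column x1 — row 1: (16/5)/(3/5) = 16/3; row 2: (49/5)/(12/5) = 49/12. Minimum is 49/12 at row 2 (s2 leaves); pivot element 12/5.
Divide row 2 by 12/5; eliminate column x1 from the other rows.
After both pivots, the entry at constraint row 1, column x3 is 1/4.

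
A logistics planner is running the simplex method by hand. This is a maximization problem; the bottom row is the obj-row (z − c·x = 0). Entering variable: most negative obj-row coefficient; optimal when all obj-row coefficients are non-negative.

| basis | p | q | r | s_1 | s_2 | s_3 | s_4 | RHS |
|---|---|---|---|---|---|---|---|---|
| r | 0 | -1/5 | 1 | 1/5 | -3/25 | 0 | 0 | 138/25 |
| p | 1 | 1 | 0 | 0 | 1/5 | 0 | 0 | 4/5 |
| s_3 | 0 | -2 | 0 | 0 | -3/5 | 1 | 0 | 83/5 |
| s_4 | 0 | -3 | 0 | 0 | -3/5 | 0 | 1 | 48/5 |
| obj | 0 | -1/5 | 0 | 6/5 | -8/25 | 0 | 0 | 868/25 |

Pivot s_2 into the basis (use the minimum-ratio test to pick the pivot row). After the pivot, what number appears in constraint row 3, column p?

3

Ratio test on column s_2 — row 1: entry -3/25 ≤ 0; row 2: (4/5)/(1/5) = 4; row 3: entry -3/5 ≤ 0; row 4: entry -3/5 ≤ 0. Minimum is 4 at row 2 (p leaves); pivot element 1/5.
Divide row 2 by 1/5; eliminate column s_2 from the other rows.
Row 3 update in column p: 0 − (-3/5)·5 = 3.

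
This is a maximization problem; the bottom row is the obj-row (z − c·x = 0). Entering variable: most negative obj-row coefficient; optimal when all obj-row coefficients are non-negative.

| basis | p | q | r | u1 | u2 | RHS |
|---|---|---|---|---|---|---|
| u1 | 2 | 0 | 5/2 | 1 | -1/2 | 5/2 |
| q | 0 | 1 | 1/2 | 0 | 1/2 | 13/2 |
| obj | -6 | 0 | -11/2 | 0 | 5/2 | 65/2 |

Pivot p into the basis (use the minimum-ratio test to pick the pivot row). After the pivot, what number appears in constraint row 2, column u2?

Ratio test on column p — row 1: (5/2)/2 = 5/4; row 2: entry 0 ≤ 0. Minimum is 5/4 at row 1 (u1 leaves); pivot element 2.
Divide row 1 by 2; eliminate column p from the other rows.
Row 2 update in column u2: 1/2 − 0·(-1/4) = 1/2.

1/2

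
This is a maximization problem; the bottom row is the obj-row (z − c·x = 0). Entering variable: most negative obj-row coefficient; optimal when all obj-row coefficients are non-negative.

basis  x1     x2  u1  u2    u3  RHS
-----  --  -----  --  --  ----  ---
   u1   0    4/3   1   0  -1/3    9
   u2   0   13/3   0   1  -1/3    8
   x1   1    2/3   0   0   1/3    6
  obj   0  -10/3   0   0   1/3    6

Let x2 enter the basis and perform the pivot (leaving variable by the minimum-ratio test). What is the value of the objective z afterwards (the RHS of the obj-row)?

158/13

Ratio test on column x2 — row 1: 9/(4/3) = 27/4; row 2: 8/(13/3) = 24/13; row 3: 6/(2/3) = 9. Minimum is 24/13 at row 2 (u2 leaves); pivot element 13/3.
Pivot on row 2; the obj-row RHS becomes 6 − (-10/3)·(24/13) = 158/13.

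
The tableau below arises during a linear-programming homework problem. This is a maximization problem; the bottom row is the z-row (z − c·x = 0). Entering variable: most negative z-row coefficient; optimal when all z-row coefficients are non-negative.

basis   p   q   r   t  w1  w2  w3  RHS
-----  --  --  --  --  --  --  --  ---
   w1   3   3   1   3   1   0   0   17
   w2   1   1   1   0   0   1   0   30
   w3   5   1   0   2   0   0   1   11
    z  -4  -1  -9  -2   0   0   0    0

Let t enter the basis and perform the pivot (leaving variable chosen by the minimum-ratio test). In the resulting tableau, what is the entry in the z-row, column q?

0

Ratio test on column t — row 1: 17/3 = 17/3; row 2: entry 0 ≤ 0; row 3: 11/2 = 11/2. Minimum is 11/2 at row 3 (w3 leaves); pivot element 2.
Divide row 3 by 2; eliminate column t from the other rows.
z-row update in column q: -1 − (-2)·(1/2) = 0.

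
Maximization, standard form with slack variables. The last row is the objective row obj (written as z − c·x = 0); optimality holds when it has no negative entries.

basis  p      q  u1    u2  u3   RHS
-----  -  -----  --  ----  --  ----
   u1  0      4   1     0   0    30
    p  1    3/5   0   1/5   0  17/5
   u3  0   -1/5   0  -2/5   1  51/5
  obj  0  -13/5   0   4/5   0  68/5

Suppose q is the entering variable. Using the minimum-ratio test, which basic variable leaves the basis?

p

Column q entries and ratios — u1: 30/4 = 15/2; p: (17/5)/(3/5) = 17/3; u3: -1/5 ≤ 0, skip.
Smallest ratio is 17/3 in the row of p, so p leaves.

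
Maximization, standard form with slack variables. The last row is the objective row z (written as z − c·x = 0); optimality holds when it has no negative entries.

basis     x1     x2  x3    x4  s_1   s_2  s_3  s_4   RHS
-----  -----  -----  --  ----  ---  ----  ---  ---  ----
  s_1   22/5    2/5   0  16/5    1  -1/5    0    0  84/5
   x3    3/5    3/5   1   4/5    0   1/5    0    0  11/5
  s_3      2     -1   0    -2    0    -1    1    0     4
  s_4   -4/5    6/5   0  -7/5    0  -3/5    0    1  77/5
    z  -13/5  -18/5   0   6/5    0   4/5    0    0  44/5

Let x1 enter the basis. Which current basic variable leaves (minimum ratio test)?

s_3

Column x1 entries and ratios — s_1: (84/5)/(22/5) = 42/11; x3: (11/5)/(3/5) = 11/3; s_3: 4/2 = 2; s_4: -4/5 ≤ 0, skip.
Smallest ratio is 2 in the row of s_3, so s_3 leaves.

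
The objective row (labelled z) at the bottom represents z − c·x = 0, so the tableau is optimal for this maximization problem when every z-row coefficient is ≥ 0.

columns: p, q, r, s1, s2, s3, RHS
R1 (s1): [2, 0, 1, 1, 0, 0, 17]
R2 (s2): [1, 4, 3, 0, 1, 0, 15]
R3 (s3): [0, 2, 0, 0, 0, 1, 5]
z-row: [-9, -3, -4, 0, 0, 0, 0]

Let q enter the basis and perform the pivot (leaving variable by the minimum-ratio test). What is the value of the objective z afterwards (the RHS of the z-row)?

Ratio test on column q — row 1: entry 0 ≤ 0; row 2: 15/4 = 15/4; row 3: 5/2 = 5/2. Minimum is 5/2 at row 3 (s3 leaves); pivot element 2.
Pivot on row 3; the z-row RHS becomes 0 − (-3)·(5/2) = 15/2.

15/2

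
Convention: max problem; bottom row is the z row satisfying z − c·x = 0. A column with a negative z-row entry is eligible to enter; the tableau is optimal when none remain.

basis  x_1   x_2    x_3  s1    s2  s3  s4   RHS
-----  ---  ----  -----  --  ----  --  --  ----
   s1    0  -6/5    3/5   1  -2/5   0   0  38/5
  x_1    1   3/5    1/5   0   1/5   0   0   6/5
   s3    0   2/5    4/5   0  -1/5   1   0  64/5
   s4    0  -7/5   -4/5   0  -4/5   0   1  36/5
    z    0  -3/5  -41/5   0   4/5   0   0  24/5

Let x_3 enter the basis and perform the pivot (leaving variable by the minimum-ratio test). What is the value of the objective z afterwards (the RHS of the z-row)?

Ratio test on column x_3 — row 1: (38/5)/(3/5) = 38/3; row 2: (6/5)/(1/5) = 6; row 3: (64/5)/(4/5) = 16; row 4: entry -4/5 ≤ 0. Minimum is 6 at row 2 (x_1 leaves); pivot element 1/5.
Pivot on row 2; the z-row RHS becomes 24/5 − (-41/5)·6 = 54.

54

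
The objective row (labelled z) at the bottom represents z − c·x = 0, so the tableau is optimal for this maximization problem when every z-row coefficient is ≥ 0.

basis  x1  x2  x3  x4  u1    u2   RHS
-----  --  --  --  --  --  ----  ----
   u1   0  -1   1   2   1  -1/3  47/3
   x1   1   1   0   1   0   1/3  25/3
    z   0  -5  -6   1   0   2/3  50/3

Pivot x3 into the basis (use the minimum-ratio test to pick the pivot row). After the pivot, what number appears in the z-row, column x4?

13

Ratio test on column x3 — row 1: (47/3)/1 = 47/3; row 2: entry 0 ≤ 0. Minimum is 47/3 at row 1 (u1 leaves); pivot element 1.
Divide row 1 by 1; eliminate column x3 from the other rows.
z-row update in column x4: 1 − (-6)·2 = 13.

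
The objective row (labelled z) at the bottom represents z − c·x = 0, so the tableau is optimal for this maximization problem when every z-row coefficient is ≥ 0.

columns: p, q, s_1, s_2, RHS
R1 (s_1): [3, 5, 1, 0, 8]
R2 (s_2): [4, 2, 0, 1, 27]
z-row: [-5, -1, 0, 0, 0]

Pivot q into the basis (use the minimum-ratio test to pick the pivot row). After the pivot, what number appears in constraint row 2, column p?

14/5

Ratio test on column q — row 1: 8/5 = 8/5; row 2: 27/2 = 27/2. Minimum is 8/5 at row 1 (s_1 leaves); pivot element 5.
Divide row 1 by 5; eliminate column q from the other rows.
Row 2 update in column p: 4 − 2·(3/5) = 14/5.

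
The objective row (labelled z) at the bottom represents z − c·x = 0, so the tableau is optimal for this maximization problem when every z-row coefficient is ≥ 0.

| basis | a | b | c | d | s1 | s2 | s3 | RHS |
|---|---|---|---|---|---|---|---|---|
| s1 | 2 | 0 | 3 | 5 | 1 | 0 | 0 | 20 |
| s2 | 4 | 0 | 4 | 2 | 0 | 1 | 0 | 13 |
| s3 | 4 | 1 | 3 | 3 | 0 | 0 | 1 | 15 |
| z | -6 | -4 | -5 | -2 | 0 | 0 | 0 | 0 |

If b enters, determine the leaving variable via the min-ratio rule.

s3

Column b entries and ratios — s1: 0 ≤ 0, skip; s2: 0 ≤ 0, skip; s3: 15/1 = 15.
Smallest ratio is 15 in the row of s3, so s3 leaves.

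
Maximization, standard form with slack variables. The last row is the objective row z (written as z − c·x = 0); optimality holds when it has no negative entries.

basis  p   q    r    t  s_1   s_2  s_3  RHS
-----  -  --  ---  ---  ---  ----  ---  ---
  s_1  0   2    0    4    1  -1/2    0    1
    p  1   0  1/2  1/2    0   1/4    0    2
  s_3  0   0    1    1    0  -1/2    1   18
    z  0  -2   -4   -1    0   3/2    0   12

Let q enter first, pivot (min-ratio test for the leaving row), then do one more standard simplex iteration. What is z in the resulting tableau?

Ratio test on column q — row 1: 1/2 = 1/2; row 2: entry 0 ≤ 0; row 3: entry 0 ≤ 0. Minimum is 1/2 at row 1 (s_1 leaves); pivot element 2.
Pivot on row 1; the z-row RHS becomes 12 − (-2)·(1/2) = 13.
Next entering variable (most negative z-row entry -4): r.
Ratio test on column r — row 1: entry 0 ≤ 0; row 2: 2/(1/2) = 4; row 3: 18/1 = 18. Minimum is 4 at row 2 (p leaves); pivot element 1/2.
After the second pivot the z-row RHS is 13 − (-4)·4 = 29.

29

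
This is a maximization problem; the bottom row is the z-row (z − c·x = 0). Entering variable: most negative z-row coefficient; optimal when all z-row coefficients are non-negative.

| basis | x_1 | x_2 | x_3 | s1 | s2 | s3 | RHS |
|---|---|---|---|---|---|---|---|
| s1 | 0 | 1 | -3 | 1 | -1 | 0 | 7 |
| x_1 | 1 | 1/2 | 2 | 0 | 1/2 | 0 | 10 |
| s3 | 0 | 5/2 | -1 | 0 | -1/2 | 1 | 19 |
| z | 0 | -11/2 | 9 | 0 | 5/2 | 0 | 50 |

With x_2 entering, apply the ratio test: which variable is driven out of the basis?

Column x_2 entries and ratios — s1: 7/1 = 7; x_1: 10/(1/2) = 20; s3: 19/(5/2) = 38/5.
Smallest ratio is 7 in the row of s1, so s1 leaves.

s1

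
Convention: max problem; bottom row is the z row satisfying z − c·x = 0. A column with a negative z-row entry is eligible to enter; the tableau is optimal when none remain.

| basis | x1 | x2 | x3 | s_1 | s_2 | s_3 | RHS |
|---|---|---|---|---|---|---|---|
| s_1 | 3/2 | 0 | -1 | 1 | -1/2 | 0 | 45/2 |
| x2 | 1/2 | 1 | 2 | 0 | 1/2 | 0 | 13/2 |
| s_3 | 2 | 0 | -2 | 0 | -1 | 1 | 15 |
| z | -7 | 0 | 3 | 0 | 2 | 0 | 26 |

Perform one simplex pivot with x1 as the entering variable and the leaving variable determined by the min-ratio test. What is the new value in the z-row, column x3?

-4

Ratio test on column x1 — row 1: (45/2)/(3/2) = 15; row 2: (13/2)/(1/2) = 13; row 3: 15/2 = 15/2. Minimum is 15/2 at row 3 (s_3 leaves); pivot element 2.
Divide row 3 by 2; eliminate column x1 from the other rows.
z-row update in column x3: 3 − (-7)·(-1) = -4.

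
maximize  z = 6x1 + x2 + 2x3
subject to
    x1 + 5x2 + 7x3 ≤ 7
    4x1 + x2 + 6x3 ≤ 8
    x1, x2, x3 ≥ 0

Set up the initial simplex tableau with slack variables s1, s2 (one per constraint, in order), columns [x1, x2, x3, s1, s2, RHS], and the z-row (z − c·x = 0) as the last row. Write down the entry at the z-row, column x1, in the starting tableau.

-6

The z-row carries the negated objective coefficients: the x1 entry is -6.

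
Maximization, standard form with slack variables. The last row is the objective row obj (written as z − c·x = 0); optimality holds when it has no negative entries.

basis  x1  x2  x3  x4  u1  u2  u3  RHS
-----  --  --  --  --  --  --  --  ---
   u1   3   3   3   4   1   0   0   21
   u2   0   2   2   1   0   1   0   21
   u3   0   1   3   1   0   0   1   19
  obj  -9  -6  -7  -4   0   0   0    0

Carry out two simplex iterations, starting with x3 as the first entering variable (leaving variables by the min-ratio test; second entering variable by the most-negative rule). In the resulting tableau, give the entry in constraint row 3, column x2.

1/3

Ratio test on column x3 — row 1: 21/3 = 7; row 2: 21/2 = 21/2; row 3: 19/3 = 19/3. Minimum is 19/3 at row 3 (u3 leaves); pivot element 3.
Divide row 3 by 3; eliminate column x3 from the other rows.
Second iteration: most negative obj-row entry is -9 in column x1, so x1 enters.
Ratio test on column x1 — row 1: 2/3 = 2/3; row 2: entry 0 ≤ 0; row 3: entry 0 ≤ 0. Minimum is 2/3 at row 1 (u1 leaves); pivot element 3.
Divide row 1 by 3; eliminate column x1 from the other rows.
After both pivots, the entry at constraint row 3, column x2 is 1/3.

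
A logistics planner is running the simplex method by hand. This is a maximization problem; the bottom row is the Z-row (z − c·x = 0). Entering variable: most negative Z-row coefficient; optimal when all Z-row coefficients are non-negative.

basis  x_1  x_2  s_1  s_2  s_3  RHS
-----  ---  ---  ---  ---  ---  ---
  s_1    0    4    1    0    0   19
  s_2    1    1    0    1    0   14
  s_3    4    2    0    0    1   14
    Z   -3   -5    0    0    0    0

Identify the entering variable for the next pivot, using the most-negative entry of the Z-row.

Negative Z-row entries: x_1: -3, x_2: -5.
The most negative is -5 in column x_2, so x_2 enters.

x_2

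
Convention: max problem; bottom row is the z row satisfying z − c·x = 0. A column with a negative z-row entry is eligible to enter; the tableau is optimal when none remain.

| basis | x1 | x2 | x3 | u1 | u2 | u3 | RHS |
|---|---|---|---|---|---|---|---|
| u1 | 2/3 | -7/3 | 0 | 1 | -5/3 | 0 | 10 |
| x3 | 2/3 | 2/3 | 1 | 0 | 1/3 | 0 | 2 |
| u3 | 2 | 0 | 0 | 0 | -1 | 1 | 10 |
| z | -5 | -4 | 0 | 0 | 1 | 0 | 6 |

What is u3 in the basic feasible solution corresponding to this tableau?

10

u3 is basic (row 3); its value is the RHS of that row, 10.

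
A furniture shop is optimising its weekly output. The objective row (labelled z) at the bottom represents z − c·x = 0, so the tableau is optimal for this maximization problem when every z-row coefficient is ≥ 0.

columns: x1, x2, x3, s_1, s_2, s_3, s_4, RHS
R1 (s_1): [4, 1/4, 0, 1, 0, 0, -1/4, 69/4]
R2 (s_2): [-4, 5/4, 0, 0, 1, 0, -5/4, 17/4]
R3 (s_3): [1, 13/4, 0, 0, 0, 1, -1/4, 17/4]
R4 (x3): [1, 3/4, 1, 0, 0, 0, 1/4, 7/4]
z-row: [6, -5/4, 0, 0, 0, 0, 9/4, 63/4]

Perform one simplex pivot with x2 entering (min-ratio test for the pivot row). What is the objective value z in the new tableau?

Ratio test on column x2 — row 1: (69/4)/(1/4) = 69; row 2: (17/4)/(5/4) = 17/5; row 3: (17/4)/(13/4) = 17/13; row 4: (7/4)/(3/4) = 7/3. Minimum is 17/13 at row 3 (s_3 leaves); pivot element 13/4.
Pivot on row 3; the z-row RHS becomes 63/4 − (-5/4)·(17/13) = 226/13.

226/13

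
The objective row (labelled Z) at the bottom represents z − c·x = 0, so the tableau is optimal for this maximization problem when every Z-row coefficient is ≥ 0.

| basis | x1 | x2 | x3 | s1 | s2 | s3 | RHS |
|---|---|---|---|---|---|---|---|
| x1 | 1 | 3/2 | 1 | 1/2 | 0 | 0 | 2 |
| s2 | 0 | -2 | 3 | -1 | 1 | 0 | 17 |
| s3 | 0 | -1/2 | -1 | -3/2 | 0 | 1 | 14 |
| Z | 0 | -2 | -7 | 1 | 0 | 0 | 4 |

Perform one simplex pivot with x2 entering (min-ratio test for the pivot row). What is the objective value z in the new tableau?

Ratio test on column x2 — row 1: 2/(3/2) = 4/3; row 2: entry -2 ≤ 0; row 3: entry -1/2 ≤ 0. Minimum is 4/3 at row 1 (x1 leaves); pivot element 3/2.
Pivot on row 1; the Z-row RHS becomes 4 − (-2)·(4/3) = 20/3.

20/3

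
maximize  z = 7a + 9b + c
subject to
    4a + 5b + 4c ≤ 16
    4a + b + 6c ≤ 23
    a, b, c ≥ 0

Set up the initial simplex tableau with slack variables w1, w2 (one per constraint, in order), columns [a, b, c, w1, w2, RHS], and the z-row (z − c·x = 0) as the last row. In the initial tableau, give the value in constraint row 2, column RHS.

23

The RHS of constraint 2 is b_2 = 23.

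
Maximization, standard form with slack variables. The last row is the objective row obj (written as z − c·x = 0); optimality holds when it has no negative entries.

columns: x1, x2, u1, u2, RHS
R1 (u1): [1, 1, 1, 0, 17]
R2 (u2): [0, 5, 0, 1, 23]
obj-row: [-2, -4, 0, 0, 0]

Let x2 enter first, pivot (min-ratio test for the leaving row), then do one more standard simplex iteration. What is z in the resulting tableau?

Ratio test on column x2 — row 1: 17/1 = 17; row 2: 23/5 = 23/5. Minimum is 23/5 at row 2 (u2 leaves); pivot element 5.
Pivot on row 2; the obj-row RHS becomes 0 − (-4)·(23/5) = 92/5.
Next entering variable (most negative obj-row entry -2): x1.
Ratio test on column x1 — row 1: (62/5)/1 = 62/5; row 2: entry 0 ≤ 0. Minimum is 62/5 at row 1 (u1 leaves); pivot element 1.
After the second pivot the obj-row RHS is 92/5 − (-2)·(62/5) = 216/5.

216/5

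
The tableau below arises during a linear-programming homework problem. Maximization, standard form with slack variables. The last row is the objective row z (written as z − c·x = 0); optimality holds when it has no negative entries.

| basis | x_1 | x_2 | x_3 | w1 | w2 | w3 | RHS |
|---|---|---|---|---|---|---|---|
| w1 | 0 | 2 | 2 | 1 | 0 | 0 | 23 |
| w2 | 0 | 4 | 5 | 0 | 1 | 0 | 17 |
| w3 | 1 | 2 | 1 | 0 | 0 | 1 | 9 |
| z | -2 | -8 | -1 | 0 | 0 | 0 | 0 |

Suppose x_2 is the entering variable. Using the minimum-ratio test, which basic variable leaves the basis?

w2

Column x_2 entries and ratios — w1: 23/2 = 23/2; w2: 17/4 = 17/4; w3: 9/2 = 9/2.
Smallest ratio is 17/4 in the row of w2, so w2 leaves.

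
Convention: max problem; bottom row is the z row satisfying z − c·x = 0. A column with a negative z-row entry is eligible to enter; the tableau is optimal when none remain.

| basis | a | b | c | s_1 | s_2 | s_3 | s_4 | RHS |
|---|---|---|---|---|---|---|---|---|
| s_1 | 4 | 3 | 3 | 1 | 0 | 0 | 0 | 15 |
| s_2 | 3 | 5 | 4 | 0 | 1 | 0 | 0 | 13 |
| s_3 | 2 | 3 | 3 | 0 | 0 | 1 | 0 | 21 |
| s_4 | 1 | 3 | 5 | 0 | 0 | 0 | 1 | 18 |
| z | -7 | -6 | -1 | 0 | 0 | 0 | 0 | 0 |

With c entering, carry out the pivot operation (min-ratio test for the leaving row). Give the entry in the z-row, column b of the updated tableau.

Ratio test on column c — row 1: 15/3 = 5; row 2: 13/4 = 13/4; row 3: 21/3 = 7; row 4: 18/5 = 18/5. Minimum is 13/4 at row 2 (s_2 leaves); pivot element 4.
Divide row 2 by 4; eliminate column c from the other rows.
z-row update in column b: -6 − (-1)·(5/4) = -19/4.

-19/4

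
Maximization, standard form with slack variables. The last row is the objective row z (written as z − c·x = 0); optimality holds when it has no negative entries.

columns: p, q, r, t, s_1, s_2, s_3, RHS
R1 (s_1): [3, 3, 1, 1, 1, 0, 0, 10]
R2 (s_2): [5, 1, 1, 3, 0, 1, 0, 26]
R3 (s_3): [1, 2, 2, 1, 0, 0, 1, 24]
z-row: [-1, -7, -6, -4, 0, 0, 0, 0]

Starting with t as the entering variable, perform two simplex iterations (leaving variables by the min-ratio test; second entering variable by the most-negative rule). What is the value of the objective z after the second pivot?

75/2

Ratio test on column t — row 1: 10/1 = 10; row 2: 26/3 = 26/3; row 3: 24/1 = 24. Minimum is 26/3 at row 2 (s_2 leaves); pivot element 3.
Pivot on row 2; the z-row RHS becomes 0 − (-4)·(26/3) = 104/3.
Next entering variable (most negative z-row entry -17/3): q.
Ratio test on column q — row 1: (4/3)/(8/3) = 1/2; row 2: (26/3)/(1/3) = 26; row 3: (46/3)/(5/3) = 46/5. Minimum is 1/2 at row 1 (s_1 leaves); pivot element 8/3.
After the second pivot the z-row RHS is 104/3 − (-17/3)·(1/2) = 75/2.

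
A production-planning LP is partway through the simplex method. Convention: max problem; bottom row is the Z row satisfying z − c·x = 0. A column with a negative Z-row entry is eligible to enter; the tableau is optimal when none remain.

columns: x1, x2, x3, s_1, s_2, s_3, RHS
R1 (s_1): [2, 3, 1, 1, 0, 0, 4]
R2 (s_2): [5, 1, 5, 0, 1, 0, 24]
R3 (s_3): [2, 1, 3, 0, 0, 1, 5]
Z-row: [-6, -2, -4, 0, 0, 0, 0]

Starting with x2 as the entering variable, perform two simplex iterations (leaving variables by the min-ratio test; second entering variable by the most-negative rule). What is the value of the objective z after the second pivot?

12

Ratio test on column x2 — row 1: 4/3 = 4/3; row 2: 24/1 = 24; row 3: 5/1 = 5. Minimum is 4/3 at row 1 (s_1 leaves); pivot element 3.
Pivot on row 1; the Z-row RHS becomes 0 − (-2)·(4/3) = 8/3.
Next entering variable (most negative Z-row entry -14/3): x1.
Ratio test on column x1 — row 1: (4/3)/(2/3) = 2; row 2: (68/3)/(13/3) = 68/13; row 3: (11/3)/(4/3) = 11/4. Minimum is 2 at row 1 (x2 leaves); pivot element 2/3.
After the second pivot the Z-row RHS is 8/3 − (-14/3)·2 = 12.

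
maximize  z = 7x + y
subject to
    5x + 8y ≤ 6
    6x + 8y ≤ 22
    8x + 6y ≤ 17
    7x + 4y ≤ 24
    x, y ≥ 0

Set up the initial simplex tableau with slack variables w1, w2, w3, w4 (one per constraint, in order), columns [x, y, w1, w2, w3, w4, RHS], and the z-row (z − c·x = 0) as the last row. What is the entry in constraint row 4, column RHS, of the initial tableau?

24

The RHS of constraint 4 is b_4 = 24.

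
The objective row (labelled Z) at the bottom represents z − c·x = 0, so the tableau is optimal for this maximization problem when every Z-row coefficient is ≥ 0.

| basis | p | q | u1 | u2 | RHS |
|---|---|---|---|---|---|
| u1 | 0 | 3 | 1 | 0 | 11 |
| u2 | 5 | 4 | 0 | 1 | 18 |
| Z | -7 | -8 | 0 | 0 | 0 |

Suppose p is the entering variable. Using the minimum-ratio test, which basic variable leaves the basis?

u2

Column p entries and ratios — u1: 0 ≤ 0, skip; u2: 18/5 = 18/5.
Smallest ratio is 18/5 in the row of u2, so u2 leaves.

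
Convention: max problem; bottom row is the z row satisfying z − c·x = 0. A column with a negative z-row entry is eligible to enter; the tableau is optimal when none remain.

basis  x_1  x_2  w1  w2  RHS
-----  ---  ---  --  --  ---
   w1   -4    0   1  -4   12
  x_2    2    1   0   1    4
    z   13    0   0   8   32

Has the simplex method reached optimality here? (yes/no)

Every z-row coefficient is ≥ 0, so the tableau is optimal.

yes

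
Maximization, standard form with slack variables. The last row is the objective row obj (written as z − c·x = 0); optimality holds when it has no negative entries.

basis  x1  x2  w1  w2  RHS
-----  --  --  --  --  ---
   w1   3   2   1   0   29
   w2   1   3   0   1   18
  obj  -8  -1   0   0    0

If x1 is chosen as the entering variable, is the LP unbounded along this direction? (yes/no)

Column x1 has positive entries in row(s) 1, 2, so the ratio test bounds it — not unbounded.

no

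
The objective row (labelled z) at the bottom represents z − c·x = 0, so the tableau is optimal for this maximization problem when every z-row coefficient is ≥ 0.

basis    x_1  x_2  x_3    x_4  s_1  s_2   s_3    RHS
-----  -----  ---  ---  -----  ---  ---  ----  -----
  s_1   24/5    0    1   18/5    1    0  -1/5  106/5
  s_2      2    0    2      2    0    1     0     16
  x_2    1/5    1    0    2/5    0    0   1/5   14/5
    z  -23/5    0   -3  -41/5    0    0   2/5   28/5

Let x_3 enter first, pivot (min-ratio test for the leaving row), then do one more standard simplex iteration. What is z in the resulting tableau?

Ratio test on column x_3 — row 1: (106/5)/1 = 106/5; row 2: 16/2 = 8; row 3: entry 0 ≤ 0. Minimum is 8 at row 2 (s_2 leaves); pivot element 2.
Pivot on row 2; the z-row RHS becomes 28/5 − (-3)·8 = 148/5.
Next entering variable (most negative z-row entry -26/5): x_4.
Ratio test on column x_4 — row 1: (66/5)/(13/5) = 66/13; row 2: 8/1 = 8; row 3: (14/5)/(2/5) = 7. Minimum is 66/13 at row 1 (s_1 leaves); pivot element 13/5.
After the second pivot the z-row RHS is 148/5 − (-26/5)·(66/13) = 56.

56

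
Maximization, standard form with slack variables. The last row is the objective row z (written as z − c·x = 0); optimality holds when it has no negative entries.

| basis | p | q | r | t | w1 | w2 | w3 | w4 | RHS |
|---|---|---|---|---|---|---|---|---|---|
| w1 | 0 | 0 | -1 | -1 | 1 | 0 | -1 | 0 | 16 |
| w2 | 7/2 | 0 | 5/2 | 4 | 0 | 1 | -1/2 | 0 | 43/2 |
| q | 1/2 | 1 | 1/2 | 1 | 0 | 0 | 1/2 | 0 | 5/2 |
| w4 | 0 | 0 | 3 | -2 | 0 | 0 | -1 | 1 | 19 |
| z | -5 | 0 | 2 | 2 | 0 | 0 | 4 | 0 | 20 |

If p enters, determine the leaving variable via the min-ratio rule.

Column p entries and ratios — w1: 0 ≤ 0, skip; w2: (43/2)/(7/2) = 43/7; q: (5/2)/(1/2) = 5; w4: 0 ≤ 0, skip.
Smallest ratio is 5 in the row of q, so q leaves.

q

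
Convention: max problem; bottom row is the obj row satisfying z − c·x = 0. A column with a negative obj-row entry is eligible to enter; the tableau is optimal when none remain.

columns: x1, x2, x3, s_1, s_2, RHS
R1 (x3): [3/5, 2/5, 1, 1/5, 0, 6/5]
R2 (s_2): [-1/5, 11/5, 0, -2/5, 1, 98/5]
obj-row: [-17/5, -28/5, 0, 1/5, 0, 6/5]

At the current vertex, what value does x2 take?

x2 is not in the basis, so in the current basic feasible solution x2 = 0.

0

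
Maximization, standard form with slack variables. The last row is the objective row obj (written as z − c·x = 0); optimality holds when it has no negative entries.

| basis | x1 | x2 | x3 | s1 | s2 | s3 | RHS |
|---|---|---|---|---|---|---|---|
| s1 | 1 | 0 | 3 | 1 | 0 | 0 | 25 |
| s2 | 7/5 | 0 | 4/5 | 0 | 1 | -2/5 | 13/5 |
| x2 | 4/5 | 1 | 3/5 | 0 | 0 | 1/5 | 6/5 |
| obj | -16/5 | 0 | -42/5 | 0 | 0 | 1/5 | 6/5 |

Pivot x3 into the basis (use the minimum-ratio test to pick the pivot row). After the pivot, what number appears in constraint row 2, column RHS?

1

Ratio test on column x3 — row 1: 25/3 = 25/3; row 2: (13/5)/(4/5) = 13/4; row 3: (6/5)/(3/5) = 2. Minimum is 2 at row 3 (x2 leaves); pivot element 3/5.
Divide row 3 by 3/5; eliminate column x3 from the other rows.
Row 2 update in column RHS: 13/5 − (4/5)·2 = 1.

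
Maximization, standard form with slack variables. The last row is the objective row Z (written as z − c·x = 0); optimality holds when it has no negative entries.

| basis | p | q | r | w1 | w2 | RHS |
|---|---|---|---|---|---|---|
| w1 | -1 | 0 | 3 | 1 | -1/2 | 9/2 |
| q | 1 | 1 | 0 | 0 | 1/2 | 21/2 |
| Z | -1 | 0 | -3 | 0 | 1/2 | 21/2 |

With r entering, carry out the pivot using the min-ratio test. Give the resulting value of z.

15

Ratio test on column r — row 1: (9/2)/3 = 3/2; row 2: entry 0 ≤ 0. Minimum is 3/2 at row 1 (w1 leaves); pivot element 3.
Pivot on row 1; the Z-row RHS becomes 21/2 − (-3)·(3/2) = 15.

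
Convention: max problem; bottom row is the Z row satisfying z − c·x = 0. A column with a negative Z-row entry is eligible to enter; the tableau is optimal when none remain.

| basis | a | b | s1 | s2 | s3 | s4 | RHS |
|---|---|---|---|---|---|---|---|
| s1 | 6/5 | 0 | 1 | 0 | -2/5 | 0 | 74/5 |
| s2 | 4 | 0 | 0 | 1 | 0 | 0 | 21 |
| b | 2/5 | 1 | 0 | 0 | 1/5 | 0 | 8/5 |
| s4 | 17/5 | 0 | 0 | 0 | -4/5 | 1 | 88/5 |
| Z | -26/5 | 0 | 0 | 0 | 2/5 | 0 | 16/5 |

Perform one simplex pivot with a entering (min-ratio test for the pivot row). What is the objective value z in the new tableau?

24

Ratio test on column a — row 1: (74/5)/(6/5) = 37/3; row 2: 21/4 = 21/4; row 3: (8/5)/(2/5) = 4; row 4: (88/5)/(17/5) = 88/17. Minimum is 4 at row 3 (b leaves); pivot element 2/5.
Pivot on row 3; the Z-row RHS becomes 16/5 − (-26/5)·4 = 24.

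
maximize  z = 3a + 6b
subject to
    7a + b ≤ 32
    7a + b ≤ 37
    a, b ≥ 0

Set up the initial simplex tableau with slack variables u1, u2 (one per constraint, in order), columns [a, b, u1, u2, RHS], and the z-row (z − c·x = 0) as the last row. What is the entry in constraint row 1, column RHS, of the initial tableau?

The RHS of constraint 1 is b_1 = 32.

32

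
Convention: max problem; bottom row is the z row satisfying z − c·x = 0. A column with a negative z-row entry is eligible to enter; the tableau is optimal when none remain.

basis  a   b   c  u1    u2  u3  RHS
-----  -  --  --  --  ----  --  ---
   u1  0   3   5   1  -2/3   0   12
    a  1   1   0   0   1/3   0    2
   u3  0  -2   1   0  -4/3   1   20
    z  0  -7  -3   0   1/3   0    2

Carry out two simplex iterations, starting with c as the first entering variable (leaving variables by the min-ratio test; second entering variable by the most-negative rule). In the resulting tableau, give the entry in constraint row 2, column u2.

Ratio test on column c — row 1: 12/5 = 12/5; row 2: entry 0 ≤ 0; row 3: 20/1 = 20. Minimum is 12/5 at row 1 (u1 leaves); pivot element 5.
Divide row 1 by 5; eliminate column c from the other rows.
Second iteration: most negative z-row entry is -26/5 in column b, so b enters.
Ratio test on column b — row 1: (12/5)/(3/5) = 4; row 2: 2/1 = 2; row 3: entry -13/5 ≤ 0. Minimum is 2 at row 2 (a leaves); pivot element 1.
Divide row 2 by 1; eliminate column b from the other rows.
After both pivots, the entry at constraint row 2, column u2 is 1/3.

1/3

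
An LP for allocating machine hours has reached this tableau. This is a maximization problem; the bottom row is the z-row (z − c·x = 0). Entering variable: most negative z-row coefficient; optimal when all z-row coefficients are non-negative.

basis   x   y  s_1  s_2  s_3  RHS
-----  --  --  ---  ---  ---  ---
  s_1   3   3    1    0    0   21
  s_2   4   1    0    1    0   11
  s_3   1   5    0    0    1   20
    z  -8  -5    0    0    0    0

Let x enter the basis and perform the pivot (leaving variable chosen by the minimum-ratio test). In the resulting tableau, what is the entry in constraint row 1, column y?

Ratio test on column x — row 1: 21/3 = 7; row 2: 11/4 = 11/4; row 3: 20/1 = 20. Minimum is 11/4 at row 2 (s_2 leaves); pivot element 4.
Divide row 2 by 4; eliminate column x from the other rows.
Row 1 update in column y: 3 − 3·(1/4) = 9/4.

9/4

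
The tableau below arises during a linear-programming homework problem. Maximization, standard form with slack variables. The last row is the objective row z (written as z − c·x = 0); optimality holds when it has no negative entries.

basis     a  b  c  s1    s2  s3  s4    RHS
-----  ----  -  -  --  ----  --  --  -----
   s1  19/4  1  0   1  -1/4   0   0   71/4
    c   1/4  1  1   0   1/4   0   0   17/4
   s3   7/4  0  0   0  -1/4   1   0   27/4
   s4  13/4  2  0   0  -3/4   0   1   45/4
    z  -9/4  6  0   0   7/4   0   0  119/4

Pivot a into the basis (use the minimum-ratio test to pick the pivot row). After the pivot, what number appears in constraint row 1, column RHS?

Ratio test on column a — row 1: (71/4)/(19/4) = 71/19; row 2: (17/4)/(1/4) = 17; row 3: (27/4)/(7/4) = 27/7; row 4: (45/4)/(13/4) = 45/13. Minimum is 45/13 at row 4 (s4 leaves); pivot element 13/4.
Divide row 4 by 13/4; eliminate column a from the other rows.
Row 1 update in column RHS: 71/4 − (19/4)·(45/13) = 17/13.

17/13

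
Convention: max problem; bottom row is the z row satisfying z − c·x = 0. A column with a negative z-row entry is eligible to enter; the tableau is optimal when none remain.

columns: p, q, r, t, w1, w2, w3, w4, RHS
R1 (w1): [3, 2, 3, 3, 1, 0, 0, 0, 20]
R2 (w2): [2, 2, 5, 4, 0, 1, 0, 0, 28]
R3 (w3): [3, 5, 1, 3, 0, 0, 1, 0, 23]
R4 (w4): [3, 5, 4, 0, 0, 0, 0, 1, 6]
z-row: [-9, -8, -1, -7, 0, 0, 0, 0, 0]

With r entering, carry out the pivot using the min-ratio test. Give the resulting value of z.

Ratio test on column r — row 1: 20/3 = 20/3; row 2: 28/5 = 28/5; row 3: 23/1 = 23; row 4: 6/4 = 3/2. Minimum is 3/2 at row 4 (w4 leaves); pivot element 4.
Pivot on row 4; the z-row RHS becomes 0 − (-1)·(3/2) = 3/2.

3/2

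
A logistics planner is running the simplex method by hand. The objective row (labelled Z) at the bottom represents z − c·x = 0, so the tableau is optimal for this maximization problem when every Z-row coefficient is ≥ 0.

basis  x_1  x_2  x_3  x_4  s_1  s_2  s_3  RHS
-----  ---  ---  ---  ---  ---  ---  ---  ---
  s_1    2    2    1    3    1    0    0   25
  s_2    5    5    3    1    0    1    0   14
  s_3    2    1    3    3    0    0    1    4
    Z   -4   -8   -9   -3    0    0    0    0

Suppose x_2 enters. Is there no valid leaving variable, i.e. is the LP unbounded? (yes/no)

Column x_2 has positive entries in row(s) 1, 2, 3, so the ratio test bounds it — not unbounded.

no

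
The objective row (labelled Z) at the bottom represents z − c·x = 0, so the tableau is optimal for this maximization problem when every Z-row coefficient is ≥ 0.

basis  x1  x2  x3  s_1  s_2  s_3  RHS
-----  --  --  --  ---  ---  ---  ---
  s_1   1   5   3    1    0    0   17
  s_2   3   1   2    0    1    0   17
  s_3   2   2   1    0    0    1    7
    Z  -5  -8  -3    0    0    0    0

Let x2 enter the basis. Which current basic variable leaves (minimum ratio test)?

Column x2 entries and ratios — s_1: 17/5 = 17/5; s_2: 17/1 = 17; s_3: 7/2 = 7/2.
Smallest ratio is 17/5 in the row of s_1, so s_1 leaves.

s_1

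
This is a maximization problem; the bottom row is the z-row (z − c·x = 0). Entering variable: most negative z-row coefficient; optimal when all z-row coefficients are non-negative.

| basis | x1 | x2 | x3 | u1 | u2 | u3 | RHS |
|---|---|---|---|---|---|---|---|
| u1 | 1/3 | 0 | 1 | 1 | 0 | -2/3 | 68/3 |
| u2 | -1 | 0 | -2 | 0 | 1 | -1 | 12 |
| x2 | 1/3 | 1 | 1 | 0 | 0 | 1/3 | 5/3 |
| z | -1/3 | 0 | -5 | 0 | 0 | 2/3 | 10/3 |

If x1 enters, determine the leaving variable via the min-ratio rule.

x2

Column x1 entries and ratios — u1: (68/3)/(1/3) = 68; u2: -1 ≤ 0, skip; x2: (5/3)/(1/3) = 5.
Smallest ratio is 5 in the row of x2, so x2 leaves.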